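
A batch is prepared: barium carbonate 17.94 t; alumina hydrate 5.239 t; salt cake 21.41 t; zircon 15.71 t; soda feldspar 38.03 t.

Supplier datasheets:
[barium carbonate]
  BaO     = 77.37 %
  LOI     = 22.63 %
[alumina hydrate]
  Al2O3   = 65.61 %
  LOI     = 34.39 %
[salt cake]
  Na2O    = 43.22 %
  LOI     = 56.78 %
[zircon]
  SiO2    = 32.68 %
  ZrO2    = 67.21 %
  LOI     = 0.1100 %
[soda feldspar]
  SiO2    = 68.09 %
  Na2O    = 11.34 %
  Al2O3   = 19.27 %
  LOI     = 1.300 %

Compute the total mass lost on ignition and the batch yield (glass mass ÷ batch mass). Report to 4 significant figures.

Rounding to 4 significant figures applies to every mid-chain value as displayed. The whole derivation maintains full float precision all the way through — a single rounding yields each reported result; the derived quantities (the five compositions, glass mass, yield, totals, LOI) are re-derived at full precision starting from the weights at 79.80 t of glass, as given in question or answer.
Loss on ignition, line by line:
  barium carbonate: 17.94 × 0.2263 = 4.060 t
  alumina hydrate: 5.239 × 0.3439 = 1.802 t
  salt cake: 21.41 × 0.5678 = 12.16 t
  zircon: 15.71 × 0.001100 = 0.01728 t
  soda feldspar: 38.03 × 0.01300 = 0.4944 t
Total LOI = 18.53 t
Glass = batch − LOI = 98.33 − 18.53 = 79.80 t

LOI loss = 18.53 t; glass = 79.80 t; yield = 81.16%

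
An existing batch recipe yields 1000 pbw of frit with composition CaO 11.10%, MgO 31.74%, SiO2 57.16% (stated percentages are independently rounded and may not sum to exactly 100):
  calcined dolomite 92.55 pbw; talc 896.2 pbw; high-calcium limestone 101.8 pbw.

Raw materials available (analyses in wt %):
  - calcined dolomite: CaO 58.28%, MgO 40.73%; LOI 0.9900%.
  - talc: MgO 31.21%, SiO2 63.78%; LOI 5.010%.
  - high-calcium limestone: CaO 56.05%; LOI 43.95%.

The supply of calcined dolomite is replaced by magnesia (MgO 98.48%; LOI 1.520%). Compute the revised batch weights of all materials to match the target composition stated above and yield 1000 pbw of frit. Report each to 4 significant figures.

Every computation keeps exact precision through the solve. Working values are printed with 4-significant-digit rounding between the steps; exactly one rounding lands on every reported value; derived quantities (LOI, three oxide percentages, net glass mass, the yield, the totals) are recomputed in exact precision using the weight values per 1000 pbw of glass, as quoted within problem or answer.
Oxide mass targets, per 1000 pbw frit:
  CaO: 11.10% × 1000 = 111.0 pbw
  MgO: 31.74% × 1000 = 317.4 pbw
  SiO2: 57.16% × 1000 = 571.6 pbw
Oxide-by-oxide audit applying the batch weights above, at the basis given (summed amounts equal target values up to rounding of the answer):
  CaO: 198.0·0.5605 = 111.0 pbw (target 111.0 pbw)
  MgO: 38.28·0.9848 + 896.2·0.3121 = 317.4 pbw (target 317.4 pbw)
  SiO2: 896.2·0.6378 = 571.6 pbw (target 571.6 pbw)
The glass-mass cross-check: Σ batch − LOI loss = 1000 pbw (oxide target masses add up to 1000 pbw; against the stated basis, 1000 pbw — differing by rounding only).
Adding the batch up: Σ batch = 1132 pbw; the LOI term Σ batch·LOI equals 132.5 pbw; yield, glass over the total, = 88.30%.

Revised batch per 1000 pbw frit:
  magnesia: 38.28 pbw
  talc: 896.2 pbw
  high-calcium limestone: 198.0 pbw
Total batch = 1132 pbw; LOI loss = 132.5 pbw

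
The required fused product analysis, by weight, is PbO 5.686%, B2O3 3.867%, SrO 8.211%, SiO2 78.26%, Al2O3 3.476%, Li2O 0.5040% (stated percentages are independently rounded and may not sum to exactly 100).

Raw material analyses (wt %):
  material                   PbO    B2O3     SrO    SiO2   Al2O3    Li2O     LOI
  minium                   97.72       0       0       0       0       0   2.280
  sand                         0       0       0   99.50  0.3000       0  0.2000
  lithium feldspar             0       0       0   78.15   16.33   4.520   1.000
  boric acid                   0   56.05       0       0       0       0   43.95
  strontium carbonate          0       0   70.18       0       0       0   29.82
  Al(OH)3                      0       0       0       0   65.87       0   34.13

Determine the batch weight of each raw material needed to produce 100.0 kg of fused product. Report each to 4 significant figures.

Batch per 100.0 kg fused product:
  minium: 5.819 kg
  sand: 69.90 kg
  lithium feldspar: 11.15 kg
  boric acid: 6.899 kg
  strontium carbonate: 11.70 kg
  Al(OH)3: 2.194 kg
Total batch = 107.7 kg; LOI loss = 7.654 kg; yield = 92.89%

All internal work keeps full precision through every step; the intermediate values are printed (rounded to four significant digits) at each printed step. Exactly one rounding is applied to every reported value. All derived quantities (six oxide percentages, LOI, yield, the totals, glass mass) are rebuilt in full precision from the weighed amounts for 100.0 kg of glass precisely as stated by the question or the answer.
Oxide-by-oxide targets in 100.0 kg fused product:
  PbO: 5.686% × 100.0 = 5.686 kg
  B2O3: 3.867% × 100.0 = 3.867 kg
  SrO: 8.211% × 100.0 = 8.211 kg
  SiO2: 78.26% × 100.0 = 78.26 kg
  Al2O3: 3.476% × 100.0 = 3.476 kg
  Li2O: 0.5040% × 100.0 = 0.5040 kg
Mass-balance tally per oxide with the batch weights as given, against the basis in use (target by target, the sums agree within answer rounding):
  PbO: 5.819·0.9772 = 5.686 kg (target 5.686 kg)
  B2O3: 6.899·0.5605 = 3.867 kg (target 3.867 kg)
  SrO: 11.70·0.7018 = 8.211 kg (target 8.211 kg)
  SiO2: 69.90·0.9950 + 11.15·0.7815 = 78.26 kg (target 78.26 kg)
  Al2O3: 69.90·0.003000 + 11.15·0.1633 + 2.194·0.6587 = 3.476 kg (target 3.476 kg)
  Li2O: 11.15·0.04520 = 0.5040 kg (target 0.5040 kg)
Mass balance on the glass: batch total minus LOI = 100.0 kg (oxide target masses add up to 100.0 kg; stated basis 100.0 kg — a pure rounding effect).
Batch grand total — Σ batch = 107.7 kg; LOI loss = Σ batch·LOI = 7.654 kg; as yield: glass ÷ batch → 92.89%.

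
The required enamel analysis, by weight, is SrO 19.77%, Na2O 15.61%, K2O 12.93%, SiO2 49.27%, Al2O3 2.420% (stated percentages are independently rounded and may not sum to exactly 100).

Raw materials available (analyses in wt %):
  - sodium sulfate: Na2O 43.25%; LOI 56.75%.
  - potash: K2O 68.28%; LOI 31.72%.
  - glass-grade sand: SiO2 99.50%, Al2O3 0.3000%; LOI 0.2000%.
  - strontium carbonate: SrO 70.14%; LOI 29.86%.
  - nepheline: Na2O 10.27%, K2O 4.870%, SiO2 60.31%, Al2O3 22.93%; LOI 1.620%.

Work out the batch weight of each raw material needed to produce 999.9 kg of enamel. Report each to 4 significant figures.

All internal work carries full precision at all times — intermediates appear, rounded to four significant figures, in the printout; each reported figure is rounded a single time — all derived quantities (the totals, five oxide percentages, ignition loss, yield, net glass mass) are re-derived in full float precision starting from the weights for 999.9 kg of glass exactly as printed in either problem or answer.
The oxide mass targets at 999.9 kg enamel:
  SrO: 19.77% × 999.9 = 197.7 kg
  Na2O: 15.61% × 999.9 = 156.1 kg
  K2O: 12.93% × 999.9 = 129.3 kg
  SiO2: 49.27% × 999.9 = 492.7 kg
  Al2O3: 2.420% × 999.9 = 24.20 kg
Per-oxide balance check on the weights just shown, per the basis as stated (every target is met by its sum up to rounding of the answer):
  SrO: 281.8·0.7014 = 197.7 kg (target 197.7 kg)
  Na2O: 337.2·0.4325 + 99.84·0.1027 = 156.1 kg (target 156.1 kg)
  K2O: 182.2·0.6828 + 99.84·0.04870 = 129.3 kg (target 129.3 kg)
  SiO2: 434.6·0.9950 + 99.84·0.6031 = 492.6 kg (target 492.7 kg)
  Al2O3: 434.6·0.003000 + 99.84·0.2293 = 24.20 kg (target 24.20 kg)
Mass balance on the glass: batch total minus LOI = 999.9 kg (oxide target masses add up to 999.9 kg; versus the stated basis of 999.9 kg — deltas are rounding alone).
Adding the batch up: Σ batch = 1336 kg; LOI loss = Σ batch·LOI = 335.8 kg; yield: glass divided by total = 74.86%.

Batch per 999.9 kg enamel:
  sodium sulfate: 337.2 kg
  potash: 182.2 kg
  glass-grade sand: 434.6 kg
  strontium carbonate: 281.8 kg
  nepheline: 99.84 kg
Total batch = 1336 kg; LOI loss = 335.8 kg; yield = 74.86%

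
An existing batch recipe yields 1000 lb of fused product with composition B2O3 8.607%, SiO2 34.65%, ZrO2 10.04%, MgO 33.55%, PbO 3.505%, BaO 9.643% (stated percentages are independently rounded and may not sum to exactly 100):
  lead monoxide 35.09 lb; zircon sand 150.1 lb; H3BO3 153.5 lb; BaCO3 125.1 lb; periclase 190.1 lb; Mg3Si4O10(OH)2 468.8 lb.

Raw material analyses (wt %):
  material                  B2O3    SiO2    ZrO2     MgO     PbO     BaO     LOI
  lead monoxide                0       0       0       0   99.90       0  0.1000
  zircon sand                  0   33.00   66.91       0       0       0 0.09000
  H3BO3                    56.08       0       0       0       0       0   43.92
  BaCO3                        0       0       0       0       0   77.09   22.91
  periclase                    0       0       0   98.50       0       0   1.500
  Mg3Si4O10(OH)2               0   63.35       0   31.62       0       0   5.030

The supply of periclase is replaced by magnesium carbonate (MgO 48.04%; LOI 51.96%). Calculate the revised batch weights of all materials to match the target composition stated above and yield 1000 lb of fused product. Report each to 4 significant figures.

Revised batch per 1000 lb fused product:
  lead monoxide: 35.09 lb
  zircon sand: 150.1 lb
  H3BO3: 153.5 lb
  BaCO3: 125.1 lb
  magnesium carbonate: 389.8 lb
  Mg3Si4O10(OH)2: 468.8 lb
Total batch = 1322 lb; LOI loss = 322.4 lb

Full precision is maintained at every stage. Working values appear, with 4-significant-figure rounding, between the steps; exactly one rounding goes into every reported figure; the derived quantities are computed from the weighed amounts for 1000 lb of glass in full precision (the totals, ignition loss, six oxide percentages, net glass mass, the yield) exactly as shown in the question or the answer.
Oxide-by-oxide targets in 1000 lb fused product:
  B2O3: 8.607% × 1000 = 86.07 lb
  SiO2: 34.65% × 1000 = 346.5 lb
  ZrO2: 10.04% × 1000 = 100.4 lb
  MgO: 33.55% × 1000 = 335.5 lb
  PbO: 3.505% × 1000 = 35.05 lb
  BaO: 9.643% × 1000 = 96.43 lb
Per-oxide balance check using the reported weights, against the basis in use (target by target, the sums agree exact up to rounding of places):
  B2O3: 153.5·0.5608 = 86.08 lb (target 86.07 lb)
  SiO2: 150.1·0.3300 + 468.8·0.6335 = 346.5 lb (target 346.5 lb)
  ZrO2: 150.1·0.6691 = 100.4 lb (target 100.4 lb)
  MgO: 389.8·0.4804 + 468.8·0.3162 = 335.5 lb (target 335.5 lb)
  PbO: 35.09·0.9990 = 35.05 lb (target 35.05 lb)
  BaO: 125.1·0.7709 = 96.44 lb (target 96.43 lb)
Auditing the glass mass value: the batch minus its LOI: 1000 lb (summing oxide targets gives 1000 lb; stated basis 1000 lb — rounding explains the deltas).
Summing the batch: Σ batch = 1322 lb; LOI removed, Σ of batch·LOI: 322.4 lb; yield, glass over the total, = 75.62%.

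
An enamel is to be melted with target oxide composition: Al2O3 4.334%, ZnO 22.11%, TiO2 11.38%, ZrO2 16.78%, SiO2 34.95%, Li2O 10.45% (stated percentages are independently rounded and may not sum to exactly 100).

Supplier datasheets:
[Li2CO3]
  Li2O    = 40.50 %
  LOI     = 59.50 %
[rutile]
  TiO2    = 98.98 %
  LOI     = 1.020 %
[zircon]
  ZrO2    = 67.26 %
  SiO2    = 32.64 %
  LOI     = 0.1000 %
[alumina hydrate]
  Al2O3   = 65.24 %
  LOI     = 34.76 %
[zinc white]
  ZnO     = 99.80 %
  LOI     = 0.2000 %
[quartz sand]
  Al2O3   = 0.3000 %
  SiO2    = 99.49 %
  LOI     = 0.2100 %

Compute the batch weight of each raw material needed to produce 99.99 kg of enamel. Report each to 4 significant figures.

The working math maintains full float precision in every operation — in-progress results appear rounded off to 4 significant figures across the worked steps. Each reported value includes exactly one rounding; all derived quantities are rebuilt in full precision (ignition loss, glass mass, the totals, six oxide percentages, the yield) from the weighed amounts per 99.99 kg of glass, precisely as stated by either problem or answer.
Target masses of each oxide per 99.99 kg enamel:
  Al2O3: 4.334% × 99.99 = 4.334 kg
  ZnO: 22.11% × 99.99 = 22.11 kg
  TiO2: 11.38% × 99.99 = 11.38 kg
  ZrO2: 16.78% × 99.99 = 16.78 kg
  SiO2: 34.95% × 99.99 = 34.95 kg
  Li2O: 10.45% × 99.99 = 10.45 kg
Mass-balance tally per oxide given the weights on record, relative to the basis at hand (every target is met by its sum modulo rounding of the values):
  Al2O3: 6.519·0.6524 + 26.94·0.003000 = 4.334 kg (target 4.334 kg)
  ZnO: 22.15·0.9980 = 22.11 kg (target 22.11 kg)
  TiO2: 11.50·0.9898 = 11.38 kg (target 11.38 kg)
  ZrO2: 24.95·0.6726 = 16.78 kg (target 16.78 kg)
  SiO2: 24.95·0.3264 + 26.94·0.9949 = 34.95 kg (target 34.95 kg)
  Li2O: 25.80·0.4050 = 10.45 kg (target 10.45 kg)
Auditing the glass mass value: batch total minus LOI = 100.0 kg (the Σ of target masses is 99.99 kg; against the stated basis, 99.99 kg — differing by rounding only).
Batch total: Σ batch = 117.9 kg; ignition loss, Σ(batch × LOI) = 17.86 kg; yield = glass ÷ total batch = 84.85%.

Batch per 99.99 kg enamel:
  Li2CO3: 25.80 kg
  rutile: 11.50 kg
  zircon: 24.95 kg
  alumina hydrate: 6.519 kg
  zinc white: 22.15 kg
  quartz sand: 26.94 kg
Total batch = 117.9 kg; LOI loss = 17.86 kg; yield = 84.85%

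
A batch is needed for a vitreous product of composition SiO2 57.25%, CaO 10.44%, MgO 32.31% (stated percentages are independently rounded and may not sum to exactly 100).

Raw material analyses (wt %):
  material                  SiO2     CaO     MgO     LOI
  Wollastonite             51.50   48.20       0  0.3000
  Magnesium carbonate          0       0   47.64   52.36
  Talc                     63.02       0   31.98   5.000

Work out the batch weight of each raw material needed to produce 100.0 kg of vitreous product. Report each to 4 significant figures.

The working math holds full precision through the solve. In-progress results are shown, rounded to four significant figures, as written; a single rounding completes each reported number — derived quantities, including net glass mass, totals, LOI, yield, three oxide percentages, are computed starting from the weights on 100.0 kg of glass at exact precision, as given in problem or answer.
Oxide-by-oxide targets in 100.0 kg vitreous product:
  SiO2: 57.25% × 100.0 = 57.25 kg
  CaO: 10.44% × 100.0 = 10.44 kg
  MgO: 32.31% × 100.0 = 32.31 kg
Checking each oxide sum given the weights on record, under the basis named above (summed amounts equal target values modulo rounding of the values):
  SiO2: 21.66·0.5150 + 73.14·0.6302 = 57.25 kg (target 57.25 kg)
  CaO: 21.66·0.4820 = 10.44 kg (target 10.44 kg)
  MgO: 18.72·0.4764 + 73.14·0.3198 = 32.31 kg (target 32.31 kg)
Glass-mass bookkeeping: Σ batch − LOI loss = 100.0 kg (targets for the oxides total 100.0 kg; basis as stated: 100.0 kg — deltas are rounding alone).
Adding the batch up: Σ batch = 113.5 kg; ignition loss, Σ(batch × LOI) = 13.52 kg; yield, glass over the total, = 88.09%.

Batch per 100.0 kg vitreous product:
  Wollastonite: 21.66 kg
  Magnesium carbonate: 18.72 kg
  Talc: 73.14 kg
Total batch = 113.5 kg; LOI loss = 13.52 kg; yield = 88.09%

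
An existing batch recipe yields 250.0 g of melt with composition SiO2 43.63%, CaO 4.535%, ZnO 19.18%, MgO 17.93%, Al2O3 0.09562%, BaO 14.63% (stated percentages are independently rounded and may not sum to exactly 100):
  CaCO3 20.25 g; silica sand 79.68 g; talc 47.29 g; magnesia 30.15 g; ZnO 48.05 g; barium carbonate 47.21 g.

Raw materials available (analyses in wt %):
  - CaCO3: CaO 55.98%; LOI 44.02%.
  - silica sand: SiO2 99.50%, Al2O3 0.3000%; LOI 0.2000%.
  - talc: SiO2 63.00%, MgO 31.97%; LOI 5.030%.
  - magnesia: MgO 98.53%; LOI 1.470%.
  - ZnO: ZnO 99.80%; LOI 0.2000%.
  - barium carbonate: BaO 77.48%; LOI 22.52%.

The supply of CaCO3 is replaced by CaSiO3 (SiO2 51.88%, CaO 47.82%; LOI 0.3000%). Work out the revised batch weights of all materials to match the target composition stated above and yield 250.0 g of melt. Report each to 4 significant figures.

Revised batch per 250.0 g melt:
  CaSiO3: 23.71 g
  silica sand: 79.68 g
  talc: 27.76 g
  magnesia: 36.49 g
  ZnO: 48.05 g
  barium carbonate: 47.21 g
Total batch = 262.9 g; LOI loss = 12.89 g

Rounding to four significant figures governs every mid-chain value as printed; every computation carries full float precision end to end. Each reported result sees exactly one rounding. The derived quantities are carried starting from the weights at 250.0 g of glass in full precision (glass mass, yield, six oxide percentages, totals, ignition loss) as set out in problem or answer.
Oxide-by-oxide targets in 250.0 g melt:
  SiO2: 43.63% × 250.0 = 109.1 g
  CaO: 4.535% × 250.0 = 11.34 g
  ZnO: 19.18% × 250.0 = 47.95 g
  MgO: 17.93% × 250.0 = 44.82 g
  Al2O3: 0.09562% × 250.0 = 0.2390 g
  BaO: 14.63% × 250.0 = 36.58 g
Verifying the oxide balance using the reported weights, at the basis given (summed amounts equal target values net of answer rounding effects):
  SiO2: 23.71·0.5188 + 79.68·0.9950 + 27.76·0.6300 = 109.1 g (target 109.1 g)
  CaO: 23.71·0.4782 = 11.34 g (target 11.34 g)
  ZnO: 48.05·0.9980 = 47.95 g (target 47.95 g)
  MgO: 27.76·0.3197 + 36.49·0.9853 = 44.83 g (target 44.82 g)
  Al2O3: 79.68·0.003000 = 0.2390 g (target 0.2390 g)
  BaO: 47.21·0.7748 = 36.58 g (target 36.58 g)
Glass-mass sanity pass: total charge less LOI = 250.0 g (oxide target masses add up to 250.0 g; versus the stated basis of 250.0 g — differing by rounding only).
Total batch = Σ batch = 262.9 g; loss to ignition Σ batch·LOI = 12.89 g; yield, glass over the total, = 95.10%.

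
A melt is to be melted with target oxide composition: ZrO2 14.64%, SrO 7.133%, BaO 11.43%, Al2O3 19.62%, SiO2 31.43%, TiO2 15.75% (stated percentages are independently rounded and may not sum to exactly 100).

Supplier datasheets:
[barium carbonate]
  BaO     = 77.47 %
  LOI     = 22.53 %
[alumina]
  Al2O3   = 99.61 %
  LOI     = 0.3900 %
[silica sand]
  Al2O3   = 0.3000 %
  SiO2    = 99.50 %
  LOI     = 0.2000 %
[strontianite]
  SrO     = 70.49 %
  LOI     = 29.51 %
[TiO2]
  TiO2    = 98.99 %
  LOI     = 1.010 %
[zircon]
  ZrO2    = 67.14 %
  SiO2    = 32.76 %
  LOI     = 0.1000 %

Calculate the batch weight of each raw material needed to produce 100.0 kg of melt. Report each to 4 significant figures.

The working math runs at exact precision at each step. The intermediate values appear rounded to four significant digits alongside each step; every reported result is rounded once only — derived quantities, which include the six compositions, net glass mass, LOI, totals, the yield, are carried at full precision, as given in the problem or the answer, using the weight values for 100.0 kg of glass.
Oxide mass targets, per 100.0 kg melt:
  ZrO2: 14.64% × 100.0 = 14.64 kg
  SrO: 7.133% × 100.0 = 7.133 kg
  BaO: 11.43% × 100.0 = 11.43 kg
  Al2O3: 19.62% × 100.0 = 19.62 kg
  SiO2: 31.43% × 100.0 = 31.43 kg
  TiO2: 15.75% × 100.0 = 15.75 kg
Verifying the oxide balance working from each reported weight, per the basis as stated (each sum matches its target mass inside rounding margins):
  ZrO2: 21.81·0.6714 = 14.64 kg (target 14.64 kg)
  SrO: 10.12·0.7049 = 7.134 kg (target 7.133 kg)
  BaO: 14.75·0.7747 = 11.43 kg (target 11.43 kg)
  Al2O3: 19.62·0.9961 + 24.41·0.003000 = 19.62 kg (target 19.62 kg)
  SiO2: 24.41·0.9950 + 21.81·0.3276 = 31.43 kg (target 31.43 kg)
  TiO2: 15.91·0.9899 = 15.75 kg (target 15.75 kg)
Glass-mass bookkeeping: Σ batch − LOI loss = 100.0 kg (the Σ of target masses is 100.0 kg; against the stated basis, 100.0 kg — any gap is answer rounding).
Adding the batch up: Σ batch = 106.6 kg; Σ batch·LOI gives LOI loss = 6.617 kg; yield = glass ÷ total batch = 93.79%.

Batch per 100.0 kg melt:
  barium carbonate: 14.75 kg
  alumina: 19.62 kg
  silica sand: 24.41 kg
  strontianite: 10.12 kg
  TiO2: 15.91 kg
  zircon: 21.81 kg
Total batch = 106.6 kg; LOI loss = 6.617 kg; yield = 93.79%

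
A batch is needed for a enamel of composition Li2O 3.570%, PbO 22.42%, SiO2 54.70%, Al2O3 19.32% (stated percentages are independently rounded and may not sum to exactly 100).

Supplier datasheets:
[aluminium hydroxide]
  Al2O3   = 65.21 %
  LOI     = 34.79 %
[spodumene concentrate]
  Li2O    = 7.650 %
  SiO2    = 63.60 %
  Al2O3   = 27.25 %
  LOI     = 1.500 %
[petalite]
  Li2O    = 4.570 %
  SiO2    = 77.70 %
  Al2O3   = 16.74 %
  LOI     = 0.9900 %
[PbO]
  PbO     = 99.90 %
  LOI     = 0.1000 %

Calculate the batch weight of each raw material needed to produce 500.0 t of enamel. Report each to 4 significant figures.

The intermediate values are shown, rounded to four significant figures, across the worked steps. Exact precision is carried in every operation. Exactly one rounding is applied to every reported figure — the derived quantities, including totals, yield, LOI, four oxide percentages, net glass mass, are carried from the batch weights per 500.0 t of glass at exact precision, as set out in question or answer.
Target oxide masses per 500.0 t enamel:
  Li2O: 3.570% × 500.0 = 17.85 t
  PbO: 22.42% × 500.0 = 112.1 t
  SiO2: 54.70% × 500.0 = 273.5 t
  Al2O3: 19.32% × 500.0 = 96.60 t
Checking each oxide sum from the weights as reported, against the basis in use (delivered sums recover each target up to rounding of the answer):
  Li2O: 45.12·0.07650 + 315.1·0.04570 = 17.85 t (target 17.85 t)
  PbO: 112.2·0.9990 = 112.1 t (target 112.1 t)
  SiO2: 45.12·0.6360 + 315.1·0.7770 = 273.5 t (target 273.5 t)
  Al2O3: 48.40·0.6521 + 45.12·0.2725 + 315.1·0.1674 = 96.60 t (target 96.60 t)
The glass-mass cross-check: net batch after ignition = 500.1 t (summing oxide targets gives 500.0 t; stated basis 500.0 t — deltas are rounding alone).
Total batch = Σ batch = 520.8 t; ignition loss, Σ(batch × LOI) = 20.75 t; yield, glass over the total, = 96.02%.

Batch per 500.0 t enamel:
  aluminium hydroxide: 48.40 t
  spodumene concentrate: 45.12 t
  petalite: 315.1 t
  PbO: 112.2 t
Total batch = 520.8 t; LOI loss = 20.75 t; yield = 96.02%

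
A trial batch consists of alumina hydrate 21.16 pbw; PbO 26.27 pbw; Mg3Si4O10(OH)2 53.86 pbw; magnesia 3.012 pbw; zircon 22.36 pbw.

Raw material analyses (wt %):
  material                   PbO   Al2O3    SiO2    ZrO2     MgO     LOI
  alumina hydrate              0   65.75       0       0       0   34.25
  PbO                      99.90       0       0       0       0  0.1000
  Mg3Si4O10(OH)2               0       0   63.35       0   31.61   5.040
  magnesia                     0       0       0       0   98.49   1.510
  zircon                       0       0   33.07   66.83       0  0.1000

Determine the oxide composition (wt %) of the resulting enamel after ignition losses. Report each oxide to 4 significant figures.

Mid-chain values appear, with 4-significant-figure rounding, across the worked steps — every computation carries exact precision in every operation — every reported result undergoes a single rounding — derived quantities (the yield, glass mass, LOI, the totals, the five compositions) are rebuilt from the batch weights for 116.6 pbw of glass at full float precision, as given in problem or answer.
Oxide masses out of the charge:
  PbO: 26.27·0.9990 = 26.24 pbw
  Al2O3: 21.16·0.6575 = 13.91 pbw
  SiO2: 53.86·0.6335 + 22.36·0.3307 = 41.51 pbw
  ZrO2: 22.36·0.6683 = 14.94 pbw
  MgO: 53.86·0.3161 + 3.012·0.9849 = 19.99 pbw
LOI: 21.16·0.3425 + 26.27·0.001000 + 53.86·0.05040 + 3.012·0.01510 + 22.36·0.001000 = 10.06 pbw
batch − LOI leaves glass = 126.7 − 10.06 = 116.6 pbw (= Σ oxide masses)
each oxide over glass, ×100, is wt %

Glass mass = 116.6 pbw (batch 126.7 − LOI 10.06).
Composition: PbO 22.51%, Al2O3 11.93%, SiO2 35.60%, ZrO2 12.82%, MgO 17.14%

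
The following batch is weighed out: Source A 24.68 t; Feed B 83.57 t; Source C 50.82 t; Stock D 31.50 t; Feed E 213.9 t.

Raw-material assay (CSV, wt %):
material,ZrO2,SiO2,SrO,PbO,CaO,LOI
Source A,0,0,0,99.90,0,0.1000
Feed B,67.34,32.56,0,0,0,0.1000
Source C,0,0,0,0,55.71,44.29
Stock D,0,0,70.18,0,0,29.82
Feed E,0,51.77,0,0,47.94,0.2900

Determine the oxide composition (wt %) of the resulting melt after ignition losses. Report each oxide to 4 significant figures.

The whole derivation keeps full precision at all times; in-progress results are displayed rounded to four significant digits across the worked steps. Each reported value is rounded once only — the derived quantities, including yield, net glass mass, totals, the five compositions, ignition loss, are carried from the batch weights at 371.8 t of glass in full float precision as quoted within the problem or answer text.
What the batch supplies per oxide:
  ZrO2: 83.57·0.6734 = 56.28 t
  SiO2: 83.57·0.3256 + 213.9·0.5177 = 137.9 t
  SrO: 31.50·0.7018 = 22.11 t
  PbO: 24.68·0.9990 = 24.66 t
  CaO: 50.82·0.5571 + 213.9·0.4794 = 130.9 t
LOI: 24.68·0.001000 + 83.57·0.001000 + 50.82·0.4429 + 31.50·0.2982 + 213.9·0.002900 = 32.63 t
Resulting glass, batch − LOI: 404.5 − 32.63 = 371.8 t (matching Σ of the oxides)
each wt % is 100 × oxide ÷ glass

Glass mass = 371.8 t (batch 404.5 − LOI 32.63).
Composition: ZrO2 15.13%, SiO2 37.10%, SrO 5.945%, PbO 6.631%, CaO 35.19%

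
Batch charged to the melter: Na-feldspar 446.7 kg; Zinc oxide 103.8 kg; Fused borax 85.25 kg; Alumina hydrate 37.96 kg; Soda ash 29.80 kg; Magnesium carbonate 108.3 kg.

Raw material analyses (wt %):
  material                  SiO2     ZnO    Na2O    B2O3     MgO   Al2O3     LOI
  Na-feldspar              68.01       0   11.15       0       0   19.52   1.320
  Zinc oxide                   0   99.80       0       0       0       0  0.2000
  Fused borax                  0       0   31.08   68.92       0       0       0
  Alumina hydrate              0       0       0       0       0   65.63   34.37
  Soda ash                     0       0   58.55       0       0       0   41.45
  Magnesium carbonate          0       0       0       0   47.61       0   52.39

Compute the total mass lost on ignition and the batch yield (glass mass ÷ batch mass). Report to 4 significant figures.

LOI loss = 88.24 kg; glass = 723.6 kg; yield = 89.13%

Mid-chain values are printed, rounded to four significant figures, when written out — full precision is kept all the way through; exactly one rounding lands on each reported number. The derived quantities (yield, the totals, ignition loss, net glass mass, the six compositions) are re-derived starting from the weights at 723.6 kg of glass at exact precision as given in the question or the answer.
Material-by-material LOI:
  Na-feldspar: 446.7 × 0.01320 = 5.896 kg
  Zinc oxide: 103.8 × 0.002000 = 0.2076 kg
  Fused borax: 85.25 × 0 = 0 kg
  Alumina hydrate: 37.96 × 0.3437 = 13.05 kg
  Soda ash: 29.80 × 0.4145 = 12.35 kg
  Magnesium carbonate: 108.3 × 0.5239 = 56.74 kg
Total LOI = 88.24 kg
Glass = batch − LOI = 811.8 − 88.24 = 723.6 kg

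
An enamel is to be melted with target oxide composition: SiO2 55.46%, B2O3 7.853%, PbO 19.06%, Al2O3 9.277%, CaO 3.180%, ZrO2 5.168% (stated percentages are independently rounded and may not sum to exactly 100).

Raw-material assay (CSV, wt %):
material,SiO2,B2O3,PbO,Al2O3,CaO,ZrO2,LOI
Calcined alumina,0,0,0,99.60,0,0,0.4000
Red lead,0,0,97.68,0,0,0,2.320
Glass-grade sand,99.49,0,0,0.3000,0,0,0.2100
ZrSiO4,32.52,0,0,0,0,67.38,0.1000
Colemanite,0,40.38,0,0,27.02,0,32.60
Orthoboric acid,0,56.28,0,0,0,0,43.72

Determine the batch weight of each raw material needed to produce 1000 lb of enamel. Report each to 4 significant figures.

Values along the way are displayed with 4-significant-digit rounding in the printout — each numeric step holds exact precision through every step. Every reported result is rounded once only — derived quantities, which include the totals, yield, the six compositions, net glass mass, ignition loss, are computed in full float precision, as they appear in question or answer, from the batch weights per 1000 lb of glass.
Oxide mass targets, per 1000 lb enamel:
  SiO2: 55.46% × 1000 = 554.6 lb
  B2O3: 7.853% × 1000 = 78.53 lb
  PbO: 19.06% × 1000 = 190.6 lb
  Al2O3: 9.277% × 1000 = 92.77 lb
  CaO: 3.180% × 1000 = 31.80 lb
  ZrO2: 5.168% × 1000 = 51.68 lb
Balance tally, oxide-wise, on the weights just shown, at the basis given (delivered sums recover each target inside rounding margins):
  SiO2: 532.4·0.9949 + 76.70·0.3252 = 554.6 lb (target 554.6 lb)
  B2O3: 117.7·0.4038 + 55.09·0.5628 = 78.53 lb (target 78.53 lb)
  PbO: 195.1·0.9768 = 190.6 lb (target 190.6 lb)
  Al2O3: 91.54·0.9960 + 532.4·0.003000 = 92.77 lb (target 92.77 lb)
  CaO: 117.7·0.2702 = 31.80 lb (target 31.80 lb)
  ZrO2: 76.70·0.6738 = 51.68 lb (target 51.68 lb)
The glass-mass cross-check: batch Σ − ignition loss = 1000 lb (per-oxide target masses sum to 1000 lb; versus the stated basis of 1000 lb — differing by rounding only).
Summing the batch: Σ batch = 1069 lb; ignition loss, Σ(batch × LOI) = 68.54 lb; as yield: glass ÷ batch → 93.59%.

Batch per 1000 lb enamel:
  Calcined alumina: 91.54 lb
  Red lead: 195.1 lb
  Glass-grade sand: 532.4 lb
  ZrSiO4: 76.70 lb
  Colemanite: 117.7 lb
  Orthoboric acid: 55.09 lb
Total batch = 1069 lb; LOI loss = 68.54 lb; yield = 93.59%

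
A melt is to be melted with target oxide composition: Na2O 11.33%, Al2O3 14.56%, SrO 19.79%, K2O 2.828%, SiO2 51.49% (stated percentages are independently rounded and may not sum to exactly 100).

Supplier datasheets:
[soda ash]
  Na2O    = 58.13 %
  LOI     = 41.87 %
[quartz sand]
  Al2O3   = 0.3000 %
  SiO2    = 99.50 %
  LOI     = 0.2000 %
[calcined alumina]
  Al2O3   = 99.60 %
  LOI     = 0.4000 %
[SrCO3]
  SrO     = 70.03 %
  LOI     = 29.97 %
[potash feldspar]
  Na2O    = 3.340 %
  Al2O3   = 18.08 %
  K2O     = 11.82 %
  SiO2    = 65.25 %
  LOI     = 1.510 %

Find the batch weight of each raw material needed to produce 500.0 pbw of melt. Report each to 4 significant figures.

All internal work maintains full float precision end to end — mid-chain values are displayed rounded to four significant digits when written out. Every reported value takes just one rounding; derived quantities (ignition loss, net glass mass, totals, the yield, five oxide percentages) are re-derived at full precision from the weighed amounts per 500.0 pbw of glass, as written in the problem or answer text.
Per-oxide target masses for 500.0 pbw melt:
  Na2O: 11.33% × 500.0 = 56.65 pbw
  Al2O3: 14.56% × 500.0 = 72.80 pbw
  SrO: 19.79% × 500.0 = 98.95 pbw
  K2O: 2.828% × 500.0 = 14.14 pbw
  SiO2: 51.49% × 500.0 = 257.4 pbw
Checking each oxide sum given the weights on record, relative to the basis at hand (sum by sum, the targets are met net of answer rounding effects):
  Na2O: 90.58·0.5813 + 119.6·0.03340 = 56.65 pbw (target 56.65 pbw)
  Al2O3: 180.3·0.003000 + 50.83·0.9960 + 119.6·0.1808 = 72.79 pbw (target 72.80 pbw)
  SrO: 141.3·0.7003 = 98.95 pbw (target 98.95 pbw)
  K2O: 119.6·0.1182 = 14.14 pbw (target 14.14 pbw)
  SiO2: 180.3·0.9950 + 119.6·0.6525 = 257.4 pbw (target 257.4 pbw)
Auditing the glass mass value: Σ batch − LOI loss = 500.0 pbw (the Σ of target masses is 500.0 pbw; against the stated basis, 500.0 pbw — differing by rounding only).
Whole-batch sum: Σ batch = 582.6 pbw; LOI removed, Σ of batch·LOI: 82.64 pbw; yield, glass over the total, = 85.81%.

Batch per 500.0 pbw melt:
  soda ash: 90.58 pbw
  quartz sand: 180.3 pbw
  calcined alumina: 50.83 pbw
  SrCO3: 141.3 pbw
  potash feldspar: 119.6 pbw
Total batch = 582.6 pbw; LOI loss = 82.64 pbw; yield = 85.81%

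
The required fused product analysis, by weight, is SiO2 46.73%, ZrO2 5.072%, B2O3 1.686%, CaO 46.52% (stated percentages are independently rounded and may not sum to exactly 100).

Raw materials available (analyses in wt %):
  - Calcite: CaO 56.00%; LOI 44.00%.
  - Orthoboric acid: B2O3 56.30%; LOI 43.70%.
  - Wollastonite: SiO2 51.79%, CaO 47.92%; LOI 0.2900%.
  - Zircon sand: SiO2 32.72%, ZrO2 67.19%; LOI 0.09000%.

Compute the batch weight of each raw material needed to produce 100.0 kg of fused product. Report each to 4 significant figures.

Batch per 100.0 kg fused product:
  Calcite: 9.942 kg
  Orthoboric acid: 2.995 kg
  Wollastonite: 85.46 kg
  Zircon sand: 7.549 kg
Total batch = 105.9 kg; LOI loss = 5.938 kg; yield = 94.40%

The intermediate values are displayed rounded to four significant digits at each printed step. Each numeric step holds full float precision end to end; each reported figure takes exactly one rounding. Derived quantities (the yield, totals, the four compositions, net glass mass, LOI) are rebuilt from the weighed amounts for 100.0 kg of glass in full precision as they appear in question or answer.
Target masses of each oxide per 100.0 kg fused product:
  SiO2: 46.73% × 100.0 = 46.73 kg
  ZrO2: 5.072% × 100.0 = 5.072 kg
  B2O3: 1.686% × 100.0 = 1.686 kg
  CaO: 46.52% × 100.0 = 46.52 kg
Checking each oxide sum working from each reported weight, at the basis given (delivered sums recover each target modulo rounding of the values):
  SiO2: 85.46·0.5179 + 7.549·0.3272 = 46.73 kg (target 46.73 kg)
  ZrO2: 7.549·0.6719 = 5.072 kg (target 5.072 kg)
  B2O3: 2.995·0.5630 = 1.686 kg (target 1.686 kg)
  CaO: 9.942·0.5600 + 85.46·0.4792 = 46.52 kg (target 46.52 kg)
Consistency of the glass mass: net batch after ignition = 100.0 kg (oxide target masses add up to 100.0 kg; the stated basis being 100.0 kg — differing by rounding only).
Total batch = Σ batch = 105.9 kg; Σ batch·LOI gives LOI loss = 5.938 kg; glass ÷ batch gives a yield of 94.40%.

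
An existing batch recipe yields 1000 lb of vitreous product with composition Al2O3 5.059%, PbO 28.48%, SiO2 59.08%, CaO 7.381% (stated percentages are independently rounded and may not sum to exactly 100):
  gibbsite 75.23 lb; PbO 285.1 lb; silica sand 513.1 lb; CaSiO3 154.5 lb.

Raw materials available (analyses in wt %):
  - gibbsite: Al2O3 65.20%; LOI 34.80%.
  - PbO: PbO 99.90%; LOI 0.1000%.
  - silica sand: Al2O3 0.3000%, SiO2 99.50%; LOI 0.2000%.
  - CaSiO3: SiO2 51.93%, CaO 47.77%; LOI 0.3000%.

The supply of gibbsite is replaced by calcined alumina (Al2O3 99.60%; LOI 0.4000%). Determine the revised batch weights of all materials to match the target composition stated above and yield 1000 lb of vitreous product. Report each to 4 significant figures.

Mid-chain values appear rounded to four significant digits between the steps — full float precision is kept from start to finish; every reported result is rounded just once. Derived quantities are recomputed using the weight values at 1000 lb of glass in full precision (the four compositions, totals, the yield, ignition loss, net glass mass), precisely as stated by the problem or answer text.
Target masses of each oxide per 1000 lb vitreous product:
  Al2O3: 5.059% × 1000 = 50.59 lb
  PbO: 28.48% × 1000 = 284.8 lb
  SiO2: 59.08% × 1000 = 590.8 lb
  CaO: 7.381% × 1000 = 73.81 lb
Checking each oxide sum using the reported weights, for the quoted basis mass (target by target, the sums agree once rounding is allowed for):
  Al2O3: 49.25·0.9960 + 513.1·0.003000 = 50.59 lb (target 50.59 lb)
  PbO: 285.1·0.9990 = 284.8 lb (target 284.8 lb)
  SiO2: 513.1·0.9950 + 154.5·0.5193 = 590.8 lb (target 590.8 lb)
  CaO: 154.5·0.4777 = 73.80 lb (target 73.81 lb)
Glass mass check: batch Σ − ignition loss = 1000 lb (per-oxide target masses sum to 1000 lb; stated basis 1000 lb — gaps are rounding artifacts).
Batch total: Σ batch = 1002 lb; loss to ignition Σ batch·LOI = 1.972 lb; glass ÷ batch gives a yield of 99.80%.

Revised batch per 1000 lb vitreous product:
  calcined alumina: 49.25 lb
  PbO: 285.1 lb
  silica sand: 513.1 lb
  CaSiO3: 154.5 lb
Total batch = 1002 lb; LOI loss = 1.972 lb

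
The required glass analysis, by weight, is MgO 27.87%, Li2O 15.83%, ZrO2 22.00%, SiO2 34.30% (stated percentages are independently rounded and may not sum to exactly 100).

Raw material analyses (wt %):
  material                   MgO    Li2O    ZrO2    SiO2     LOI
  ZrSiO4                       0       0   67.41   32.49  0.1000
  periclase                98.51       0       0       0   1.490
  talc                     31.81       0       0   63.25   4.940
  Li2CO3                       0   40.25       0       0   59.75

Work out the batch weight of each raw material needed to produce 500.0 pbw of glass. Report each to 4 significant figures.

Every computation carries full precision in every operation; working values are shown, rounded to four significant digits, at each printed step. A single rounding finalizes every reported figure. The derived quantities, including totals, the yield, the four compositions, LOI, glass mass, are computed starting from the weights at 500.0 pbw of glass at exact precision as written in the problem or answer text.
Target masses of each oxide per 500.0 pbw glass:
  MgO: 27.87% × 500.0 = 139.4 pbw
  Li2O: 15.83% × 500.0 = 79.15 pbw
  ZrO2: 22.00% × 500.0 = 110.0 pbw
  SiO2: 34.30% × 500.0 = 171.5 pbw
Mass-balance tally per oxide given the weights on record, relative to the basis at hand (sums match the target masses given rounding of the digits):
  MgO: 80.97·0.9851 + 187.3·0.3181 = 139.3 pbw (target 139.4 pbw)
  Li2O: 196.6·0.4025 = 79.13 pbw (target 79.15 pbw)
  ZrO2: 163.2·0.6741 = 110.0 pbw (target 110.0 pbw)
  SiO2: 163.2·0.3249 + 187.3·0.6325 = 171.5 pbw (target 171.5 pbw)
Glass mass check: Σ batch − LOI loss = 500.0 pbw (oxide target masses add up to 500.0 pbw; stated basis 500.0 pbw — any gap is answer rounding).
Summing the batch: Σ batch = 628.1 pbw; ignition loss, Σ(batch × LOI) = 128.1 pbw; yield = glass ÷ total batch = 79.61%.

Batch per 500.0 pbw glass:
  ZrSiO4: 163.2 pbw
  periclase: 80.97 pbw
  talc: 187.3 pbw
  Li2CO3: 196.6 pbw
Total batch = 628.1 pbw; LOI loss = 128.1 pbw; yield = 79.61%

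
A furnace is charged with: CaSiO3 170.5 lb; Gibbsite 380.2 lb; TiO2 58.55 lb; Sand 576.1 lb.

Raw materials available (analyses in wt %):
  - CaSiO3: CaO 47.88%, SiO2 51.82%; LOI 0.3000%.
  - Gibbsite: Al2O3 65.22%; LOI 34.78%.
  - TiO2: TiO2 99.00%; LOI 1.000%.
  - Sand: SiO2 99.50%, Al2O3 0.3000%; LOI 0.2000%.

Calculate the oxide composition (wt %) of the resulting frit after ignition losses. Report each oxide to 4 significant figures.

Full float precision is carried in every operation; in-progress results are printed with 4-significant-digit rounding within the worked lines. Exactly one rounding lands on each reported value. All derived quantities are computed in full float precision (glass mass, ignition loss, totals, the four compositions, yield) from the batch weights for 1051 lb of glass, precisely as stated by the problem or the answer.
Per-oxide mass from batch:
  CaO: 170.5·0.4788 = 81.64 lb
  TiO2: 58.55·0.9900 = 57.96 lb
  SiO2: 170.5·0.5182 + 576.1·0.9950 = 661.6 lb
  Al2O3: 380.2·0.6522 + 576.1·0.003000 = 249.7 lb
LOI: 170.5·0.003000 + 380.2·0.3478 + 58.55·0.01000 + 576.1·0.002000 = 134.5 lb
Net of LOI, the glass mass = 1185 − 134.5 = 1051 lb (consistent with Σ oxide mass)
wt %: oxide over glass, times 100

Glass mass = 1051 lb (batch 1185 − LOI 134.5).
Composition: CaO 7.768%, TiO2 5.516%, SiO2 62.95%, Al2O3 23.76%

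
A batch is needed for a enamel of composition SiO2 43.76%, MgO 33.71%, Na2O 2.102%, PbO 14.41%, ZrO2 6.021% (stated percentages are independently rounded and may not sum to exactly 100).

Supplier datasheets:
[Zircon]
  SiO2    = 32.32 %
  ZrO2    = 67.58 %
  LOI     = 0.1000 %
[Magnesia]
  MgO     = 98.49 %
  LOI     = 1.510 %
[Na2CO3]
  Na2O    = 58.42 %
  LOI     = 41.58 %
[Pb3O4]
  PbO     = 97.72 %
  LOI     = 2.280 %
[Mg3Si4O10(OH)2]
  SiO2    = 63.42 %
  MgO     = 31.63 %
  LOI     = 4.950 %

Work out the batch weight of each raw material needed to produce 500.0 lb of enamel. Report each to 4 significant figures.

Batch per 500.0 lb enamel:
  Zircon: 44.55 lb
  Magnesia: 67.63 lb
  Na2CO3: 17.99 lb
  Pb3O4: 73.73 lb
  Mg3Si4O10(OH)2: 322.3 lb
Total batch = 526.2 lb; LOI loss = 26.18 lb; yield = 95.02%

Mid-chain values appear (rounded to 4 significant digits) alongside each step — all internal work holds exact precision from first step to last; each reported number is rounded just once — the derived quantities (the totals, yield, LOI, net glass mass, the five compositions) are carried starting from the weights at 500.0 lb of glass in full float precision, as written in the question or the answer.
Oxide mass targets, per 500.0 lb enamel:
  SiO2: 43.76% × 500.0 = 218.8 lb
  MgO: 33.71% × 500.0 = 168.6 lb
  Na2O: 2.102% × 500.0 = 10.51 lb
  PbO: 14.41% × 500.0 = 72.05 lb
  ZrO2: 6.021% × 500.0 = 30.10 lb
Mass-balance tally per oxide from the weights as reported, against the basis in use (each sum matches its target mass exact up to rounding of places):
  SiO2: 44.55·0.3232 + 322.3·0.6342 = 218.8 lb (target 218.8 lb)
  MgO: 67.63·0.9849 + 322.3·0.3163 = 168.6 lb (target 168.6 lb)
  Na2O: 17.99·0.5842 = 10.51 lb (target 10.51 lb)
  PbO: 73.73·0.9772 = 72.05 lb (target 72.05 lb)
  ZrO2: 44.55·0.6758 = 30.11 lb (target 30.10 lb)
Consistency of the glass mass: net batch after ignition = 500.0 lb (the targets, summed, come to 500.0 lb; versus the stated basis of 500.0 lb — a pure rounding effect).
Batch grand total — Σ batch = 526.2 lb; ignition loss, Σ(batch × LOI) = 26.18 lb; yield: glass divided by total = 95.02%.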